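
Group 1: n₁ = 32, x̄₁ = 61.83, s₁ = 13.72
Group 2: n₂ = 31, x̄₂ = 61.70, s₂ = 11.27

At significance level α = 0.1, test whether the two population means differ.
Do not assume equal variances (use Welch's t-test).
Welch's two-sample t-test:
H₀: μ₁ = μ₂
H₁: μ₁ ≠ μ₂
s₁²/n₁ = 13.72²/32 = 5.8825,  s₂²/n₂ = 11.27²/31 = 4.0972
SE = √(s₁²/n₁ + s₂²/n₂) = √(5.8825 + 4.0972) = 3.1591
df (Welch-Satterthwaite) = (s₁²/n₁ + s₂²/n₂)² / [(s₁²/n₁)²/(n₁-1) + (s₂²/n₂)²/(n₂-1)] ≈ 59.43
t = (x̄₁ - x̄₂) / SE = (61.83 - 61.70) / 3.1591 = 0.13 / 3.1591 = 0.041
p-value = 0.9673

Since p-value > α = 0.1, we fail to reject H₀.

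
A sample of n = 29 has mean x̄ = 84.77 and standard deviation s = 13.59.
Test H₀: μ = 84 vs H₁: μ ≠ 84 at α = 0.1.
One-sample t-test:
H₀: μ = 84
H₁: μ ≠ 84
df = n - 1 = 28
t = (x̄ - μ₀) / (s/√n) = (84.77 - 84) / (13.59/√29) = 0.305
p-value = 0.7625

Since p-value > α = 0.1, we fail to reject H₀.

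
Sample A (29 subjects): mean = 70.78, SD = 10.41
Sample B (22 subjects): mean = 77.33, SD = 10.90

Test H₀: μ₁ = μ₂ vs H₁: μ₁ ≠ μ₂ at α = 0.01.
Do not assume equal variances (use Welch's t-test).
Welch's two-sample t-test:
H₀: μ₁ = μ₂
H₁: μ₁ ≠ μ₂
s₁²/n₁ = 10.41²/29 = 3.7368,  s₂²/n₂ = 10.90²/22 = 5.4005
SE = √(s₁²/n₁ + s₂²/n₂) = √(3.7368 + 5.4005) = 3.0228
df (Welch-Satterthwaite) = (s₁²/n₁ + s₂²/n₂)² / [(s₁²/n₁)²/(n₁-1) + (s₂²/n₂)²/(n₂-1)] ≈ 44.23
t = (x̄₁ - x̄₂) / SE = (70.78 - 77.33) / 3.0228 = -6.55 / 3.0228 = -2.167
p-value = 0.0357

Since p-value > α = 0.01, we fail to reject H₀.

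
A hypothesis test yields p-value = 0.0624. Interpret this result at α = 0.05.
Since p = 0.0624 > α = 0.05, fail to reject H₀.
There is insufficient evidence to reject the null hypothesis; the result is not statistically significant at the 0.05 level.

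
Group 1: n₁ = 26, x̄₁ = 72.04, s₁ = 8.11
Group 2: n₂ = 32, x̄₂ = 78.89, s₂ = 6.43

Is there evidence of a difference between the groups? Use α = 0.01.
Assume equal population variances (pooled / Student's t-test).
Student's two-sample t-test (equal variances):
H₀: μ₁ = μ₂
H₁: μ₁ ≠ μ₂
df = n₁ + n₂ - 2 = 56
Pooled variance s_p² = [(n₁-1)s₁² + (n₂-1)s₂²] / (n₁ + n₂ - 2) = [(25)(8.11²) + (31)(6.43²)] / 56 = 52.2499
SE = √(s_p²(1/n₁ + 1/n₂)) = √(52.2499 × (1/26 + 1/32)) = 1.9085
t = (x̄₁ - x̄₂) / SE = (72.04 - 78.89) / 1.9085 = -6.85 / 1.9085 = -3.589
p-value = 0.0007

Since p-value < α = 0.01, we reject H₀.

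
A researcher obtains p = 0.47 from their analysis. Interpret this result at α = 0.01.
Since p = 0.47 > α = 0.01, fail to reject H₀.
There is insufficient evidence to reject the null hypothesis; the result is not statistically significant at the 0.01 level.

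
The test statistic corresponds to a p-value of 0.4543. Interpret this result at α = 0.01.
Since p = 0.4543 > α = 0.01, fail to reject H₀.
There is insufficient evidence to reject the null hypothesis; the result is not statistically significant at the 0.01 level.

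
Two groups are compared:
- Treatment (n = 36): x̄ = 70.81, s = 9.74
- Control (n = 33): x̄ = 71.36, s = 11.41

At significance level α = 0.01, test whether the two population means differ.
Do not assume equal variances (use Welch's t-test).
Welch's two-sample t-test:
H₀: μ₁ = μ₂
H₁: μ₁ ≠ μ₂
s₁²/n₁ = 9.74²/36 = 2.6352,  s₂²/n₂ = 11.41²/33 = 3.9451
SE = √(s₁²/n₁ + s₂²/n₂) = √(2.6352 + 3.9451) = 2.5652
df (Welch-Satterthwaite) = (s₁²/n₁ + s₂²/n₂)² / [(s₁²/n₁)²/(n₁-1) + (s₂²/n₂)²/(n₂-1)] ≈ 63.23
t = (x̄₁ - x̄₂) / SE = (70.81 - 71.36) / 2.5652 = -0.55 / 2.5652 = -0.214
p-value = 0.8309

Since p-value > α = 0.01, we fail to reject H₀.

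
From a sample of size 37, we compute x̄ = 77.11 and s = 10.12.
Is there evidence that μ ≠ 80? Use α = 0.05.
One-sample t-test:
H₀: μ = 80
H₁: μ ≠ 80
df = n - 1 = 36
t = (x̄ - μ₀) / (s/√n) = (77.11 - 80) / (10.12/√37) = -1.737
p-value = 0.0909

Since p-value > α = 0.05, we fail to reject H₀.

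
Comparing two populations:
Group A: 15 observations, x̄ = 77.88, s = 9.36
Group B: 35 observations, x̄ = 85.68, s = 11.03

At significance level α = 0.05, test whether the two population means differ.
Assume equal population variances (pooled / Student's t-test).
Student's two-sample t-test (equal variances):
H₀: μ₁ = μ₂
H₁: μ₁ ≠ μ₂
df = n₁ + n₂ - 2 = 48
Pooled variance s_p² = [(n₁-1)s₁² + (n₂-1)s₂²] / (n₁ + n₂ - 2) = [(14)(9.36²) + (34)(11.03²)] / 48 = 111.7293
SE = √(s_p²(1/n₁ + 1/n₂)) = √(111.7293 × (1/15 + 1/35)) = 3.2620
t = (x̄₁ - x̄₂) / SE = (77.88 - 85.68) / 3.2620 = -7.80 / 3.2620 = -2.391
p-value = 0.0208

Since p-value < α = 0.05, we reject H₀.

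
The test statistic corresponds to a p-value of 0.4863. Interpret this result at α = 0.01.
Since p = 0.4863 > α = 0.01, fail to reject H₀.
There is insufficient evidence to reject the null hypothesis; the result is not statistically significant at the 0.01 level.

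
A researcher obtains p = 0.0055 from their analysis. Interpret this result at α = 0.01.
Since p = 0.0055 < α = 0.01, reject H₀.
There is sufficient evidence to reject the null hypothesis; the result is statistically significant at the 0.01 level.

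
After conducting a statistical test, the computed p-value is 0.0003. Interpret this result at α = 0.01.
Since p = 0.0003 < α = 0.01, reject H₀.
There is sufficient evidence to reject the null hypothesis; the result is statistically significant at the 0.01 level.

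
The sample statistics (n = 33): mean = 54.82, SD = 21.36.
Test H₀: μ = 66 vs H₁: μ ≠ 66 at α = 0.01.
One-sample t-test:
H₀: μ = 66
H₁: μ ≠ 66
df = n - 1 = 32
t = (x̄ - μ₀) / (s/√n) = (54.82 - 66) / (21.36/√33) = -3.007
p-value = 0.0051

Since p-value < α = 0.01, we reject H₀.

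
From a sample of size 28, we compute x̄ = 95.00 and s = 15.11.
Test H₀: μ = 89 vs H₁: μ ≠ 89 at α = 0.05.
One-sample t-test:
H₀: μ = 89
H₁: μ ≠ 89
df = n - 1 = 27
t = (x̄ - μ₀) / (s/√n) = (95.00 - 89) / (15.11/√28) = 2.101
p-value = 0.0451

Since p-value < α = 0.05, we reject H₀.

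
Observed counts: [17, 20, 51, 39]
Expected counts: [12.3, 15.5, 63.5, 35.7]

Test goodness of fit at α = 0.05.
Chi-square goodness of fit test:
H₀: observed counts match expected distribution
H₁: observed counts differ from expected distribution
df = k - 1 = 3
χ² = Σ(O - E)²/E
   = (17 - 12.3)²/12.3 + (20 - 15.5)²/15.5 + (51 - 63.5)²/63.5 + (39 - 35.7)²/35.7
   = 1.796 + 1.306 + 2.461 + 0.305
   = 5.87
p-value = 0.1182

Since p-value > α = 0.05, we fail to reject H₀.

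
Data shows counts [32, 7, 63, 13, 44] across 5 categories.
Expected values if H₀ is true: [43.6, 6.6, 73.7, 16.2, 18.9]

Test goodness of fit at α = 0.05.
Chi-square goodness of fit test:
H₀: observed counts match expected distribution
H₁: observed counts differ from expected distribution
df = k - 1 = 4
χ² = Σ(O - E)²/E
   = (32 - 43.6)²/43.6 + (7 - 6.6)²/6.6 + (63 - 73.7)²/73.7 + (13 - 16.2)²/16.2 + (44 - 18.9)²/18.9
   = 3.086 + 0.024 + 1.553 + 0.632 + 33.334
   = 38.63
p-value < 0.0001

Since p-value < α = 0.05, we reject H₀.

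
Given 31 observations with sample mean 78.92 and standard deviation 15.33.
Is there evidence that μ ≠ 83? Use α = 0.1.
One-sample t-test:
H₀: μ = 83
H₁: μ ≠ 83
df = n - 1 = 30
t = (x̄ - μ₀) / (s/√n) = (78.92 - 83) / (15.33/√31) = -1.482
p-value = 0.1488

Since p-value > α = 0.1, we fail to reject H₀.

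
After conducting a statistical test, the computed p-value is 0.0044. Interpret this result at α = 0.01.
Since p = 0.0044 < α = 0.01, reject H₀.
There is sufficient evidence to reject the null hypothesis; the result is statistically significant at the 0.01 level.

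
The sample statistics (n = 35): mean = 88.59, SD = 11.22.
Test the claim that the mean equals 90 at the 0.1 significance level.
One-sample t-test:
H₀: μ = 90
H₁: μ ≠ 90
df = n - 1 = 34
t = (x̄ - μ₀) / (s/√n) = (88.59 - 90) / (11.22/√35) = -0.743
p-value = 0.4623

Since p-value > α = 0.1, we fail to reject H₀.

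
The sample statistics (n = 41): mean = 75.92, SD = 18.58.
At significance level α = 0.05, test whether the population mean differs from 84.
One-sample t-test:
H₀: μ = 84
H₁: μ ≠ 84
df = n - 1 = 40
t = (x̄ - μ₀) / (s/√n) = (75.92 - 84) / (18.58/√41) = -2.785
p-value = 0.0081

Since p-value < α = 0.05, we reject H₀.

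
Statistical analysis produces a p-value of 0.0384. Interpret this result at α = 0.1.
Since p = 0.0384 < α = 0.1, reject H₀.
There is sufficient evidence to reject the null hypothesis; the result is statistically significant at the 0.1 level.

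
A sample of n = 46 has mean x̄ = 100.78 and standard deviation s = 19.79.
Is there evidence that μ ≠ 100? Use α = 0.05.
One-sample t-test:
H₀: μ = 100
H₁: μ ≠ 100
df = n - 1 = 45
t = (x̄ - μ₀) / (s/√n) = (100.78 - 100) / (19.79/√46) = 0.267
p-value = 0.7904

Since p-value > α = 0.05, we fail to reject H₀.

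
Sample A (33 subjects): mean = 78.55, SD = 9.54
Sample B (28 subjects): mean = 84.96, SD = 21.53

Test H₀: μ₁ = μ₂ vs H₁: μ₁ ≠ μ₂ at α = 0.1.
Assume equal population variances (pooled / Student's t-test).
Student's two-sample t-test (equal variances):
H₀: μ₁ = μ₂
H₁: μ₁ ≠ μ₂
df = n₁ + n₂ - 2 = 59
Pooled variance s_p² = [(n₁-1)s₁² + (n₂-1)s₂²] / (n₁ + n₂ - 2) = [(32)(9.54²) + (27)(21.53²)] / 59 = 261.4911
SE = √(s_p²(1/n₁ + 1/n₂)) = √(261.4911 × (1/33 + 1/28)) = 4.1549
t = (x̄₁ - x̄₂) / SE = (78.55 - 84.96) / 4.1549 = -6.41 / 4.1549 = -1.543
p-value = 0.1282

Since p-value > α = 0.1, we fail to reject H₀.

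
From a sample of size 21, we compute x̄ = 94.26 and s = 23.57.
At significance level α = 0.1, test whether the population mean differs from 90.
One-sample t-test:
H₀: μ = 90
H₁: μ ≠ 90
df = n - 1 = 20
t = (x̄ - μ₀) / (s/√n) = (94.26 - 90) / (23.57/√21) = 0.828
p-value = 0.4173

Since p-value > α = 0.1, we fail to reject H₀.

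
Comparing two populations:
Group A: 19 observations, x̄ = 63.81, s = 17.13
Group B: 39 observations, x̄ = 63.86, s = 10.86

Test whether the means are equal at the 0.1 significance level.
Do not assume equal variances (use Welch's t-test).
Welch's two-sample t-test:
H₀: μ₁ = μ₂
H₁: μ₁ ≠ μ₂
s₁²/n₁ = 17.13²/19 = 15.4440,  s₂²/n₂ = 10.86²/39 = 3.0241
SE = √(s₁²/n₁ + s₂²/n₂) = √(15.4440 + 3.0241) = 4.2975
df (Welch-Satterthwaite) = (s₁²/n₁ + s₂²/n₂)² / [(s₁²/n₁)²/(n₁-1) + (s₂²/n₂)²/(n₂-1)] ≈ 25.28
t = (x̄₁ - x̄₂) / SE = (63.81 - 63.86) / 4.2975 = -0.05 / 4.2975 = -0.012
p-value = 0.9908

Since p-value > α = 0.1, we fail to reject H₀.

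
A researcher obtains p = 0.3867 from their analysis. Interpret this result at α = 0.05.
Since p = 0.3867 > α = 0.05, fail to reject H₀.
There is insufficient evidence to reject the null hypothesis; the result is not statistically significant at the 0.05 level.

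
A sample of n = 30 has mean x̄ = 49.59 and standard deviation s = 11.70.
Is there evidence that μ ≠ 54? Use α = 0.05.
One-sample t-test:
H₀: μ = 54
H₁: μ ≠ 54
df = n - 1 = 29
t = (x̄ - μ₀) / (s/√n) = (49.59 - 54) / (11.70/√30) = -2.064
p-value = 0.0480

Since p-value < α = 0.05, we reject H₀.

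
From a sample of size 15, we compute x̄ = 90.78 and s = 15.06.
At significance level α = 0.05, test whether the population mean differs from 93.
One-sample t-test:
H₀: μ = 93
H₁: μ ≠ 93
df = n - 1 = 14
t = (x̄ - μ₀) / (s/√n) = (90.78 - 93) / (15.06/√15) = -0.571
p-value = 0.5771

Since p-value > α = 0.05, we fail to reject H₀.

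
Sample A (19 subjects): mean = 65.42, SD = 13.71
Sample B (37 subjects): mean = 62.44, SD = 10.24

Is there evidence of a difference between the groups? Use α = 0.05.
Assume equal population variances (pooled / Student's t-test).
Student's two-sample t-test (equal variances):
H₀: μ₁ = μ₂
H₁: μ₁ ≠ μ₂
df = n₁ + n₂ - 2 = 54
Pooled variance s_p² = [(n₁-1)s₁² + (n₂-1)s₂²] / (n₁ + n₂ - 2) = [(18)(13.71²) + (36)(10.24²)] / 54 = 132.5598
SE = √(s_p²(1/n₁ + 1/n₂)) = √(132.5598 × (1/19 + 1/37)) = 3.2495
t = (x̄₁ - x̄₂) / SE = (65.42 - 62.44) / 3.2495 = 2.98 / 3.2495 = 0.917
p-value = 0.3632

Since p-value > α = 0.05, we fail to reject H₀.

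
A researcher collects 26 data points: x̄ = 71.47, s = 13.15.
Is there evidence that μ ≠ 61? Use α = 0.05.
One-sample t-test:
H₀: μ = 61
H₁: μ ≠ 61
df = n - 1 = 25
t = (x̄ - μ₀) / (s/√n) = (71.47 - 61) / (13.15/√26) = 4.060
p-value = 0.0004

Since p-value < α = 0.05, we reject H₀.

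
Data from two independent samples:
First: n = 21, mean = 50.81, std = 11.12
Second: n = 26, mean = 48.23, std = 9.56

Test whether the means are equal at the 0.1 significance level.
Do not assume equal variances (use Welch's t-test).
Welch's two-sample t-test:
H₀: μ₁ = μ₂
H₁: μ₁ ≠ μ₂
s₁²/n₁ = 11.12²/21 = 5.8883,  s₂²/n₂ = 9.56²/26 = 3.5151
SE = √(s₁²/n₁ + s₂²/n₂) = √(5.8883 + 3.5151) = 3.0665
df (Welch-Satterthwaite) = (s₁²/n₁ + s₂²/n₂)² / [(s₁²/n₁)²/(n₁-1) + (s₂²/n₂)²/(n₂-1)] ≈ 39.69
t = (x̄₁ - x̄₂) / SE = (50.81 - 48.23) / 3.0665 = 2.58 / 3.0665 = 0.841
p-value = 0.4052

Since p-value > α = 0.1, we fail to reject H₀.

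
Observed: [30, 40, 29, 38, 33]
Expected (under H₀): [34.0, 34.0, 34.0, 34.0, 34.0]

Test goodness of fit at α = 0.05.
Chi-square goodness of fit test:
H₀: observed counts match expected distribution
H₁: observed counts differ from expected distribution
df = k - 1 = 4
χ² = Σ(O - E)²/E
   = (30 - 34.0)²/34.0 + (40 - 34.0)²/34.0 + (29 - 34.0)²/34.0 + (38 - 34.0)²/34.0 + (33 - 34.0)²/34.0
   = 0.471 + 1.059 + 0.735 + 0.471 + 0.029
   = 2.76
p-value = 0.5979

Since p-value > α = 0.05, we fail to reject H₀.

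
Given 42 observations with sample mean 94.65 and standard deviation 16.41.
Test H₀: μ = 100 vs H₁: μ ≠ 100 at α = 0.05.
One-sample t-test:
H₀: μ = 100
H₁: μ ≠ 100
df = n - 1 = 41
t = (x̄ - μ₀) / (s/√n) = (94.65 - 100) / (16.41/√42) = -2.113
p-value = 0.0407

Since p-value < α = 0.05, we reject H₀.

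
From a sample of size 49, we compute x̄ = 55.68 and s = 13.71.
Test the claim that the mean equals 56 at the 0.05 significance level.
One-sample t-test:
H₀: μ = 56
H₁: μ ≠ 56
df = n - 1 = 48
t = (x̄ - μ₀) / (s/√n) = (55.68 - 56) / (13.71/√49) = -0.163
p-value = 0.8709

Since p-value > α = 0.05, we fail to reject H₀.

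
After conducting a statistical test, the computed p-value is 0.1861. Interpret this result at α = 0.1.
Since p = 0.1861 > α = 0.1, fail to reject H₀.
There is insufficient evidence to reject the null hypothesis; the result is not statistically significant at the 0.1 level.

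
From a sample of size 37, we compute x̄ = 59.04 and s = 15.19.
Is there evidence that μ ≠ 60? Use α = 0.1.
One-sample t-test:
H₀: μ = 60
H₁: μ ≠ 60
df = n - 1 = 36
t = (x̄ - μ₀) / (s/√n) = (59.04 - 60) / (15.19/√37) = -0.384
p-value = 0.7029

Since p-value > α = 0.1, we fail to reject H₀.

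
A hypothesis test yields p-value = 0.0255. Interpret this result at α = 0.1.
Since p = 0.0255 < α = 0.1, reject H₀.
There is sufficient evidence to reject the null hypothesis; the result is statistically significant at the 0.1 level.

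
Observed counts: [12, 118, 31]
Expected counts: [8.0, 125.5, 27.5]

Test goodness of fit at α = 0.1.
Chi-square goodness of fit test:
H₀: observed counts match expected distribution
H₁: observed counts differ from expected distribution
df = k - 1 = 2
χ² = Σ(O - E)²/E
   = (12 - 8.0)²/8.0 + (118 - 125.5)²/125.5 + (31 - 27.5)²/27.5
   = 2.000 + 0.448 + 0.445
   = 2.89
p-value = 0.2353

Since p-value > α = 0.1, we fail to reject H₀.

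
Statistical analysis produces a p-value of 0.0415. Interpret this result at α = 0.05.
Since p = 0.0415 < α = 0.05, reject H₀.
There is sufficient evidence to reject the null hypothesis; the result is statistically significant at the 0.05 level.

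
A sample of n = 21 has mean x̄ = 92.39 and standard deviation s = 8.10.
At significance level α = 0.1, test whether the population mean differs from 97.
One-sample t-test:
H₀: μ = 97
H₁: μ ≠ 97
df = n - 1 = 20
t = (x̄ - μ₀) / (s/√n) = (92.39 - 97) / (8.10/√21) = -2.608
p-value = 0.0168

Since p-value < α = 0.1, we reject H₀.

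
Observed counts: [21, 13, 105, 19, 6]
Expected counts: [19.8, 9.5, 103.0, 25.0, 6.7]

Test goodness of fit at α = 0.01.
Chi-square goodness of fit test:
H₀: observed counts match expected distribution
H₁: observed counts differ from expected distribution
df = k - 1 = 4
χ² = Σ(O - E)²/E
   = (21 - 19.8)²/19.8 + (13 - 9.5)²/9.5 + (105 - 103.0)²/103.0 + (19 - 25.0)²/25.0 + (6 - 6.7)²/6.7
   = 0.073 + 1.289 + 0.039 + 1.440 + 0.073
   = 2.91
p-value = 0.5723

Since p-value > α = 0.01, we fail to reject H₀.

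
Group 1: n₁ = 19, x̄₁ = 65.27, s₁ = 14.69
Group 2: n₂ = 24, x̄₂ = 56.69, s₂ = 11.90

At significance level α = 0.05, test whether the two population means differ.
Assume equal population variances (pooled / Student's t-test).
Student's two-sample t-test (equal variances):
H₀: μ₁ = μ₂
H₁: μ₁ ≠ μ₂
df = n₁ + n₂ - 2 = 41
Pooled variance s_p² = [(n₁-1)s₁² + (n₂-1)s₂²] / (n₁ + n₂ - 2) = [(18)(14.69²) + (23)(11.90²)] / 41 = 174.1795
SE = √(s_p²(1/n₁ + 1/n₂)) = √(174.1795 × (1/19 + 1/24)) = 4.0528
t = (x̄₁ - x̄₂) / SE = (65.27 - 56.69) / 4.0528 = 8.58 / 4.0528 = 2.117
p-value = 0.0404

Since p-value < α = 0.05, we reject H₀.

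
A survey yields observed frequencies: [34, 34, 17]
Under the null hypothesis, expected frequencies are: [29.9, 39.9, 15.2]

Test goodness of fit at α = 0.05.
Chi-square goodness of fit test:
H₀: observed counts match expected distribution
H₁: observed counts differ from expected distribution
df = k - 1 = 2
χ² = Σ(O - E)²/E
   = (34 - 29.9)²/29.9 + (34 - 39.9)²/39.9 + (17 - 15.2)²/15.2
   = 0.562 + 0.872 + 0.213
   = 1.65
p-value = 0.4387

Since p-value > α = 0.05, we fail to reject H₀.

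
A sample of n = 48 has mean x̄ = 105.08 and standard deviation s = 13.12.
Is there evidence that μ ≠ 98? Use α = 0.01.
One-sample t-test:
H₀: μ = 98
H₁: μ ≠ 98
df = n - 1 = 47
t = (x̄ - μ₀) / (s/√n) = (105.08 - 98) / (13.12/√48) = 3.739
p-value = 0.0005

Since p-value < α = 0.01, we reject H₀.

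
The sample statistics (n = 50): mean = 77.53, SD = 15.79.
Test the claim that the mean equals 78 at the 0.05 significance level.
One-sample t-test:
H₀: μ = 78
H₁: μ ≠ 78
df = n - 1 = 49
t = (x̄ - μ₀) / (s/√n) = (77.53 - 78) / (15.79/√50) = -0.210
p-value = 0.8342

Since p-value > α = 0.05, we fail to reject H₀.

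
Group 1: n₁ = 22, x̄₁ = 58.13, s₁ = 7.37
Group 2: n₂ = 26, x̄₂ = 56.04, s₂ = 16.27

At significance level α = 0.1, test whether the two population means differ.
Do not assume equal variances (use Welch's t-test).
Welch's two-sample t-test:
H₀: μ₁ = μ₂
H₁: μ₁ ≠ μ₂
s₁²/n₁ = 7.37²/22 = 2.4689,  s₂²/n₂ = 16.27²/26 = 10.1813
SE = √(s₁²/n₁ + s₂²/n₂) = √(2.4689 + 10.1813) = 3.5567
df (Welch-Satterthwaite) = (s₁²/n₁ + s₂²/n₂)² / [(s₁²/n₁)²/(n₁-1) + (s₂²/n₂)²/(n₂-1)] ≈ 36.07
t = (x̄₁ - x̄₂) / SE = (58.13 - 56.04) / 3.5567 = 2.09 / 3.5567 = 0.588
p-value = 0.5604

Since p-value > α = 0.1, we fail to reject H₀.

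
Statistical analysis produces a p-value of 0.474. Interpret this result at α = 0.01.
Since p = 0.474 > α = 0.01, fail to reject H₀.
There is insufficient evidence to reject the null hypothesis; the result is not statistically significant at the 0.01 level.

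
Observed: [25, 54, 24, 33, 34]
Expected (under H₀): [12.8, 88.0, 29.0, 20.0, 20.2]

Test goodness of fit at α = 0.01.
Chi-square goodness of fit test:
H₀: observed counts match expected distribution
H₁: observed counts differ from expected distribution
df = k - 1 = 4
χ² = Σ(O - E)²/E
   = (25 - 12.8)²/12.8 + (54 - 88.0)²/88.0 + (24 - 29.0)²/29.0 + (33 - 20.0)²/20.0 + (34 - 20.2)²/20.2
   = 11.628 + 13.136 + 0.862 + 8.450 + 9.428
   = 43.50
p-value < 0.0001

Since p-value < α = 0.01, we reject H₀.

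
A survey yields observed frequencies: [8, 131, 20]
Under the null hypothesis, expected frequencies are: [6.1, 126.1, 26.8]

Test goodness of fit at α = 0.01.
Chi-square goodness of fit test:
H₀: observed counts match expected distribution
H₁: observed counts differ from expected distribution
df = k - 1 = 2
χ² = Σ(O - E)²/E
   = (8 - 6.1)²/6.1 + (131 - 126.1)²/126.1 + (20 - 26.8)²/26.8
   = 0.592 + 0.190 + 1.725
   = 2.51
p-value = 0.2854

Since p-value > α = 0.01, we fail to reject H₀.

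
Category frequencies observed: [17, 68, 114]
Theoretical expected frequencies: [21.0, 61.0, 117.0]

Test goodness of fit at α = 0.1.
Chi-square goodness of fit test:
H₀: observed counts match expected distribution
H₁: observed counts differ from expected distribution
df = k - 1 = 2
χ² = Σ(O - E)²/E
   = (17 - 21.0)²/21.0 + (68 - 61.0)²/61.0 + (114 - 117.0)²/117.0
   = 0.762 + 0.803 + 0.077
   = 1.64
p-value = 0.4400

Since p-value > α = 0.1, we fail to reject H₀.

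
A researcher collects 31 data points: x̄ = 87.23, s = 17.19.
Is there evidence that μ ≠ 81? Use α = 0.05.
One-sample t-test:
H₀: μ = 81
H₁: μ ≠ 81
df = n - 1 = 30
t = (x̄ - μ₀) / (s/√n) = (87.23 - 81) / (17.19/√31) = 2.018
p-value = 0.0526

Since p-value > α = 0.05, we fail to reject H₀.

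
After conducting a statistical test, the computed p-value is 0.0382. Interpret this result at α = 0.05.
Since p = 0.0382 < α = 0.05, reject H₀.
There is sufficient evidence to reject the null hypothesis; the result is statistically significant at the 0.05 level.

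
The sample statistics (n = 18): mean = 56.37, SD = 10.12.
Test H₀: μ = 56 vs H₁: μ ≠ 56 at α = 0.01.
One-sample t-test:
H₀: μ = 56
H₁: μ ≠ 56
df = n - 1 = 17
t = (x̄ - μ₀) / (s/√n) = (56.37 - 56) / (10.12/√18) = 0.155
p-value = 0.8786

Since p-value > α = 0.01, we fail to reject H₀.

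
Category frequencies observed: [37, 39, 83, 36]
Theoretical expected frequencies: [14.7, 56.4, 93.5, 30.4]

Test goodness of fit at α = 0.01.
Chi-square goodness of fit test:
H₀: observed counts match expected distribution
H₁: observed counts differ from expected distribution
df = k - 1 = 3
χ² = Σ(O - E)²/E
   = (37 - 14.7)²/14.7 + (39 - 56.4)²/56.4 + (83 - 93.5)²/93.5 + (36 - 30.4)²/30.4
   = 33.829 + 5.368 + 1.179 + 1.032
   = 41.41
p-value < 0.0001

Since p-value < α = 0.01, we reject H₀.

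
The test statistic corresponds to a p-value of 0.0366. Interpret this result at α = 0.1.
Since p = 0.0366 < α = 0.1, reject H₀.
There is sufficient evidence to reject the null hypothesis; the result is statistically significant at the 0.1 level.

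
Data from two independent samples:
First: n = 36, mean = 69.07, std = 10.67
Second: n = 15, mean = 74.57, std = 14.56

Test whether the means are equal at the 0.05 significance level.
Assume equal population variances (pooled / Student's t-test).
Student's two-sample t-test (equal variances):
H₀: μ₁ = μ₂
H₁: μ₁ ≠ μ₂
df = n₁ + n₂ - 2 = 49
Pooled variance s_p² = [(n₁-1)s₁² + (n₂-1)s₂²] / (n₁ + n₂ - 2) = [(35)(10.67²) + (14)(14.56²)] / 49 = 141.8902
SE = √(s_p²(1/n₁ + 1/n₂)) = √(141.8902 × (1/36 + 1/15)) = 3.6607
t = (x̄₁ - x̄₂) / SE = (69.07 - 74.57) / 3.6607 = -5.50 / 3.6607 = -1.502
p-value = 0.1394

Since p-value > α = 0.05, we fail to reject H₀.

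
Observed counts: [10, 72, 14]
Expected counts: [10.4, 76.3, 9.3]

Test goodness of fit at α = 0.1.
Chi-square goodness of fit test:
H₀: observed counts match expected distribution
H₁: observed counts differ from expected distribution
df = k - 1 = 2
χ² = Σ(O - E)²/E
   = (10 - 10.4)²/10.4 + (72 - 76.3)²/76.3 + (14 - 9.3)²/9.3
   = 0.015 + 0.242 + 2.375
   = 2.63
p-value = 0.2681

Since p-value > α = 0.1, we fail to reject H₀.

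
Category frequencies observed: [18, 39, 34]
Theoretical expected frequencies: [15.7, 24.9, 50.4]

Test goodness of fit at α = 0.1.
Chi-square goodness of fit test:
H₀: observed counts match expected distribution
H₁: observed counts differ from expected distribution
df = k - 1 = 2
χ² = Σ(O - E)²/E
   = (18 - 15.7)²/15.7 + (39 - 24.9)²/24.9 + (34 - 50.4)²/50.4
   = 0.337 + 7.984 + 5.337
   = 13.66
p-value = 0.0011

Since p-value < α = 0.1, we reject H₀.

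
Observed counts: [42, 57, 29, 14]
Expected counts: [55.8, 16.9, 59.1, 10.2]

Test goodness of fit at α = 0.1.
Chi-square goodness of fit test:
H₀: observed counts match expected distribution
H₁: observed counts differ from expected distribution
df = k - 1 = 3
χ² = Σ(O - E)²/E
   = (42 - 55.8)²/55.8 + (57 - 16.9)²/16.9 + (29 - 59.1)²/59.1 + (14 - 10.2)²/10.2
   = 3.413 + 95.149 + 15.330 + 1.416
   = 115.31
p-value < 0.0001

Since p-value < α = 0.1, we reject H₀.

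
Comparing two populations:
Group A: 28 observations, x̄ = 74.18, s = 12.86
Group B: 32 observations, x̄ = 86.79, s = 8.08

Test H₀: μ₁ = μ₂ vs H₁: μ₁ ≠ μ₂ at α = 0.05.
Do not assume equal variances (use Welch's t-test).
Welch's two-sample t-test:
H₀: μ₁ = μ₂
H₁: μ₁ ≠ μ₂
s₁²/n₁ = 12.86²/28 = 5.9064,  s₂²/n₂ = 8.08²/32 = 2.0402
SE = √(s₁²/n₁ + s₂²/n₂) = √(5.9064 + 2.0402) = 2.8190
df (Welch-Satterthwaite) = (s₁²/n₁ + s₂²/n₂)² / [(s₁²/n₁)²/(n₁-1) + (s₂²/n₂)²/(n₂-1)] ≈ 44.27
t = (x̄₁ - x̄₂) / SE = (74.18 - 86.79) / 2.8190 = -12.61 / 2.8190 = -4.473
p-value = 0.0001

Since p-value < α = 0.05, we reject H₀.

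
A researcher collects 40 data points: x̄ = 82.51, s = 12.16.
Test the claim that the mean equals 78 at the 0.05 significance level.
One-sample t-test:
H₀: μ = 78
H₁: μ ≠ 78
df = n - 1 = 39
t = (x̄ - μ₀) / (s/√n) = (82.51 - 78) / (12.16/√40) = 2.346
p-value = 0.0242

Since p-value < α = 0.05, we reject H₀.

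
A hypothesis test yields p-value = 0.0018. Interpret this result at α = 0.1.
Since p = 0.0018 < α = 0.1, reject H₀.
There is sufficient evidence to reject the null hypothesis; the result is statistically significant at the 0.1 level.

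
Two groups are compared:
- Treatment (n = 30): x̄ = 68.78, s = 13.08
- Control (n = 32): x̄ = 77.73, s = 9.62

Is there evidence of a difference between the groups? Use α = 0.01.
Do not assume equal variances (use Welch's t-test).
Welch's two-sample t-test:
H₀: μ₁ = μ₂
H₁: μ₁ ≠ μ₂
s₁²/n₁ = 13.08²/30 = 5.7029,  s₂²/n₂ = 9.62²/32 = 2.8920
SE = √(s₁²/n₁ + s₂²/n₂) = √(5.7029 + 2.8920) = 2.9317
df (Welch-Satterthwaite) = (s₁²/n₁ + s₂²/n₂)² / [(s₁²/n₁)²/(n₁-1) + (s₂²/n₂)²/(n₂-1)] ≈ 53.10
t = (x̄₁ - x̄₂) / SE = (68.78 - 77.73) / 2.9317 = -8.95 / 2.9317 = -3.053
p-value = 0.0035

Since p-value < α = 0.01, we reject H₀.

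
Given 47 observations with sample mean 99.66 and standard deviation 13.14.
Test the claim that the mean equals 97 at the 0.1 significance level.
One-sample t-test:
H₀: μ = 97
H₁: μ ≠ 97
df = n - 1 = 46
t = (x̄ - μ₀) / (s/√n) = (99.66 - 97) / (13.14/√47) = 1.388
p-value = 0.1719

Since p-value > α = 0.1, we fail to reject H₀.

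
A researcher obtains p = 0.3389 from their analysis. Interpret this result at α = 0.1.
Since p = 0.3389 > α = 0.1, fail to reject H₀.
There is insufficient evidence to reject the null hypothesis; the result is not statistically significant at the 0.1 level.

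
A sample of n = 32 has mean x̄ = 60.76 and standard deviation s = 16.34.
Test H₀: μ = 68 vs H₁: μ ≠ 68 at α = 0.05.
One-sample t-test:
H₀: μ = 68
H₁: μ ≠ 68
df = n - 1 = 31
t = (x̄ - μ₀) / (s/√n) = (60.76 - 68) / (16.34/√32) = -2.506
p-value = 0.0177

Since p-value < α = 0.05, we reject H₀.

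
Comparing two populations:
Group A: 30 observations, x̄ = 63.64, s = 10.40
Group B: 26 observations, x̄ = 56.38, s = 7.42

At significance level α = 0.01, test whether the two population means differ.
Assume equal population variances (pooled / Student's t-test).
Student's two-sample t-test (equal variances):
H₀: μ₁ = μ₂
H₁: μ₁ ≠ μ₂
df = n₁ + n₂ - 2 = 54
Pooled variance s_p² = [(n₁-1)s₁² + (n₂-1)s₂²] / (n₁ + n₂ - 2) = [(29)(10.40²) + (25)(7.42²)] / 54 = 83.5750
SE = √(s_p²(1/n₁ + 1/n₂)) = √(83.5750 × (1/30 + 1/26)) = 2.4495
t = (x̄₁ - x̄₂) / SE = (63.64 - 56.38) / 2.4495 = 7.26 / 2.4495 = 2.964
p-value = 0.0045

Since p-value < α = 0.01, we reject H₀.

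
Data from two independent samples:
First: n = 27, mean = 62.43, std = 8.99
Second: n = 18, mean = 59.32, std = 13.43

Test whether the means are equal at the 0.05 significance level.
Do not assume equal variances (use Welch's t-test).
Welch's two-sample t-test:
H₀: μ₁ = μ₂
H₁: μ₁ ≠ μ₂
s₁²/n₁ = 8.99²/27 = 2.9933,  s₂²/n₂ = 13.43²/18 = 10.0203
SE = √(s₁²/n₁ + s₂²/n₂) = √(2.9933 + 10.0203) = 3.6074
df (Welch-Satterthwaite) = (s₁²/n₁ + s₂²/n₂)² / [(s₁²/n₁)²/(n₁-1) + (s₂²/n₂)²/(n₂-1)] ≈ 27.09
t = (x̄₁ - x̄₂) / SE = (62.43 - 59.32) / 3.6074 = 3.11 / 3.6074 = 0.862
p-value = 0.3962

Since p-value > α = 0.05, we fail to reject H₀.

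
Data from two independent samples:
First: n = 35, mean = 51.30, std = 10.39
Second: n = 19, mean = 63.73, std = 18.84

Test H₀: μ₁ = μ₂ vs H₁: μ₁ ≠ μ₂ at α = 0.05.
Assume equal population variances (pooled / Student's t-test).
Student's two-sample t-test (equal variances):
H₀: μ₁ = μ₂
H₁: μ₁ ≠ μ₂
df = n₁ + n₂ - 2 = 52
Pooled variance s_p² = [(n₁-1)s₁² + (n₂-1)s₂²] / (n₁ + n₂ - 2) = [(34)(10.39²) + (18)(18.84²)] / 52 = 193.4498
SE = √(s_p²(1/n₁ + 1/n₂)) = √(193.4498 × (1/35 + 1/19)) = 3.9634
t = (x̄₁ - x̄₂) / SE = (51.30 - 63.73) / 3.9634 = -12.43 / 3.9634 = -3.136
p-value = 0.0028

Since p-value < α = 0.05, we reject H₀.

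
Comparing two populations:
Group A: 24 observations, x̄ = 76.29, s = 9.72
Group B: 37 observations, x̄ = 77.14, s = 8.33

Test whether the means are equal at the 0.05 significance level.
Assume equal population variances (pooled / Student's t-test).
Student's two-sample t-test (equal variances):
H₀: μ₁ = μ₂
H₁: μ₁ ≠ μ₂
df = n₁ + n₂ - 2 = 59
Pooled variance s_p² = [(n₁-1)s₁² + (n₂-1)s₂²] / (n₁ + n₂ - 2) = [(23)(9.72²) + (36)(8.33²)] / 59 = 79.1696
SE = √(s_p²(1/n₁ + 1/n₂)) = √(79.1696 × (1/24 + 1/37)) = 2.3320
t = (x̄₁ - x̄₂) / SE = (76.29 - 77.14) / 2.3320 = -0.85 / 2.3320 = -0.364
p-value = 0.7168

Since p-value > α = 0.05, we fail to reject H₀.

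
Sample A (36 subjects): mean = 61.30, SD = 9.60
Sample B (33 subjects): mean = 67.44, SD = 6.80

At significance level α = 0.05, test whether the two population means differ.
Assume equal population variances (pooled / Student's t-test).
Student's two-sample t-test (equal variances):
H₀: μ₁ = μ₂
H₁: μ₁ ≠ μ₂
df = n₁ + n₂ - 2 = 67
Pooled variance s_p² = [(n₁-1)s₁² + (n₂-1)s₂²] / (n₁ + n₂ - 2) = [(35)(9.60²) + (32)(6.80²)] / 67 = 70.2281
SE = √(s_p²(1/n₁ + 1/n₂)) = √(70.2281 × (1/36 + 1/33)) = 2.0196
t = (x̄₁ - x̄₂) / SE = (61.30 - 67.44) / 2.0196 = -6.14 / 2.0196 = -3.040
p-value = 0.0034

Since p-value < α = 0.05, we reject H₀.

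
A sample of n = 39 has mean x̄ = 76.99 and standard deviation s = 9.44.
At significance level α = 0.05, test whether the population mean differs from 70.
One-sample t-test:
H₀: μ = 70
H₁: μ ≠ 70
df = n - 1 = 38
t = (x̄ - μ₀) / (s/√n) = (76.99 - 70) / (9.44/√39) = 4.624
p-value < 0.0001

Since p-value < α = 0.05, we reject H₀.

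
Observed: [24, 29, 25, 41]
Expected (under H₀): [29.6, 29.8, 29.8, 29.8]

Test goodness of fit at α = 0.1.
Chi-square goodness of fit test:
H₀: observed counts match expected distribution
H₁: observed counts differ from expected distribution
df = k - 1 = 3
χ² = Σ(O - E)²/E
   = (24 - 29.6)²/29.6 + (29 - 29.8)²/29.8 + (25 - 29.8)²/29.8 + (41 - 29.8)²/29.8
   = 1.059 + 0.021 + 0.773 + 4.209
   = 6.06
p-value = 0.1086

Since p-value > α = 0.1, we fail to reject H₀.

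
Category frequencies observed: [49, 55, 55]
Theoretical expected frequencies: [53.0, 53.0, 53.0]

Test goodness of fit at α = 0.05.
Chi-square goodness of fit test:
H₀: observed counts match expected distribution
H₁: observed counts differ from expected distribution
df = k - 1 = 2
χ² = Σ(O - E)²/E
   = (49 - 53.0)²/53.0 + (55 - 53.0)²/53.0 + (55 - 53.0)²/53.0
   = 0.302 + 0.075 + 0.075
   = 0.45
p-value = 0.7974

Since p-value > α = 0.05, we fail to reject H₀.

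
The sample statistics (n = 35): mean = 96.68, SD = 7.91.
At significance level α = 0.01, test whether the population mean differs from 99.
One-sample t-test:
H₀: μ = 99
H₁: μ ≠ 99
df = n - 1 = 34
t = (x̄ - μ₀) / (s/√n) = (96.68 - 99) / (7.91/√35) = -1.735
p-value = 0.0918

Since p-value > α = 0.01, we fail to reject H₀.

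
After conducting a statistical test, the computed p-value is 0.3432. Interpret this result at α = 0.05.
Since p = 0.3432 > α = 0.05, fail to reject H₀.
There is insufficient evidence to reject the null hypothesis; the result is not statistically significant at the 0.05 level.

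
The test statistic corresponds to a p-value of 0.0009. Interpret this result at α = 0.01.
Since p = 0.0009 < α = 0.01, reject H₀.
There is sufficient evidence to reject the null hypothesis; the result is statistically significant at the 0.01 level.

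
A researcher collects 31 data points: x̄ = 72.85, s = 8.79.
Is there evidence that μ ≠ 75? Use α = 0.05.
One-sample t-test:
H₀: μ = 75
H₁: μ ≠ 75
df = n - 1 = 30
t = (x̄ - μ₀) / (s/√n) = (72.85 - 75) / (8.79/√31) = -1.362
p-value = 0.1834

Since p-value > α = 0.05, we fail to reject H₀.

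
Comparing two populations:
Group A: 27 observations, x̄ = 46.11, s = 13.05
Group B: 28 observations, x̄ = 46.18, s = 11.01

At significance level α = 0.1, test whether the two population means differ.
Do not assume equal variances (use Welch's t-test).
Welch's two-sample t-test:
H₀: μ₁ = μ₂
H₁: μ₁ ≠ μ₂
s₁²/n₁ = 13.05²/27 = 6.3075,  s₂²/n₂ = 11.01²/28 = 4.3293
SE = √(s₁²/n₁ + s₂²/n₂) = √(6.3075 + 4.3293) = 3.2614
df (Welch-Satterthwaite) = (s₁²/n₁ + s₂²/n₂)² / [(s₁²/n₁)²/(n₁-1) + (s₂²/n₂)²/(n₂-1)] ≈ 50.86
t = (x̄₁ - x̄₂) / SE = (46.11 - 46.18) / 3.2614 = -0.07 / 3.2614 = -0.021
p-value = 0.9830

Since p-value > α = 0.1, we fail to reject H₀.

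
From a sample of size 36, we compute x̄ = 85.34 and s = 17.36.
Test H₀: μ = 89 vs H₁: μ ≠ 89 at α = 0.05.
One-sample t-test:
H₀: μ = 89
H₁: μ ≠ 89
df = n - 1 = 35
t = (x̄ - μ₀) / (s/√n) = (85.34 - 89) / (17.36/√36) = -1.265
p-value = 0.2142

Since p-value > α = 0.05, we fail to reject H₀.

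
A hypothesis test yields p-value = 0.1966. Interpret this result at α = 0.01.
Since p = 0.1966 > α = 0.01, fail to reject H₀.
There is insufficient evidence to reject the null hypothesis; the result is not statistically significant at the 0.01 level.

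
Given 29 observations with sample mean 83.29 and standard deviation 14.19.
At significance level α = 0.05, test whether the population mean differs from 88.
One-sample t-test:
H₀: μ = 88
H₁: μ ≠ 88
df = n - 1 = 28
t = (x̄ - μ₀) / (s/√n) = (83.29 - 88) / (14.19/√29) = -1.787
p-value = 0.0847

Since p-value > α = 0.05, we fail to reject H₀.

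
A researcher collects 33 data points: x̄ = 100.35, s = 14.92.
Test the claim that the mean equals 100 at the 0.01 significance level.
One-sample t-test:
H₀: μ = 100
H₁: μ ≠ 100
df = n - 1 = 32
t = (x̄ - μ₀) / (s/√n) = (100.35 - 100) / (14.92/√33) = 0.135
p-value = 0.8936

Since p-value > α = 0.01, we fail to reject H₀.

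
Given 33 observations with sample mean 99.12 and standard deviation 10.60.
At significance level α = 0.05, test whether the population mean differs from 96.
One-sample t-test:
H₀: μ = 96
H₁: μ ≠ 96
df = n - 1 = 32
t = (x̄ - μ₀) / (s/√n) = (99.12 - 96) / (10.60/√33) = 1.691
p-value = 0.1006

Since p-value > α = 0.05, we fail to reject H₀.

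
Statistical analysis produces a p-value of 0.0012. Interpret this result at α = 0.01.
Since p = 0.0012 < α = 0.01, reject H₀.
There is sufficient evidence to reject the null hypothesis; the result is statistically significant at the 0.01 level.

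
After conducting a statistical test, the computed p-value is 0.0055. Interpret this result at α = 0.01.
Since p = 0.0055 < α = 0.01, reject H₀.
There is sufficient evidence to reject the null hypothesis; the result is statistically significant at the 0.01 level.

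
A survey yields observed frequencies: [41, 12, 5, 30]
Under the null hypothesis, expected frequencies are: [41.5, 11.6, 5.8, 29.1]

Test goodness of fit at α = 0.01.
Chi-square goodness of fit test:
H₀: observed counts match expected distribution
H₁: observed counts differ from expected distribution
df = k - 1 = 3
χ² = Σ(O - E)²/E
   = (41 - 41.5)²/41.5 + (12 - 11.6)²/11.6 + (5 - 5.8)²/5.8 + (30 - 29.1)²/29.1
   = 0.006 + 0.014 + 0.110 + 0.028
   = 0.16
p-value = 0.9841

Since p-value > α = 0.01, we fail to reject H₀.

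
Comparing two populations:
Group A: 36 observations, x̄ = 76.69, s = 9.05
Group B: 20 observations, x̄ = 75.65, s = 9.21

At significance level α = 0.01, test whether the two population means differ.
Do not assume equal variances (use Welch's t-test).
Welch's two-sample t-test:
H₀: μ₁ = μ₂
H₁: μ₁ ≠ μ₂
s₁²/n₁ = 9.05²/36 = 2.2751,  s₂²/n₂ = 9.21²/20 = 4.2412
SE = √(s₁²/n₁ + s₂²/n₂) = √(2.2751 + 4.2412) = 2.5527
df (Welch-Satterthwaite) = (s₁²/n₁ + s₂²/n₂)² / [(s₁²/n₁)²/(n₁-1) + (s₂²/n₂)²/(n₂-1)] ≈ 38.79
t = (x̄₁ - x̄₂) / SE = (76.69 - 75.65) / 2.5527 = 1.04 / 2.5527 = 0.407
p-value = 0.6859

Since p-value > α = 0.01, we fail to reject H₀.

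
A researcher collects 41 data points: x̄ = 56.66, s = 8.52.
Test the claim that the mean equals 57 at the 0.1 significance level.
One-sample t-test:
H₀: μ = 57
H₁: μ ≠ 57
df = n - 1 = 40
t = (x̄ - μ₀) / (s/√n) = (56.66 - 57) / (8.52/√41) = -0.256
p-value = 0.7996

Since p-value > α = 0.1, we fail to reject H₀.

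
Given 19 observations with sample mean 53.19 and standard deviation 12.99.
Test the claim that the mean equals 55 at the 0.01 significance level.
One-sample t-test:
H₀: μ = 55
H₁: μ ≠ 55
df = n - 1 = 18
t = (x̄ - μ₀) / (s/√n) = (53.19 - 55) / (12.99/√19) = -0.607
p-value = 0.5512

Since p-value > α = 0.01, we fail to reject H₀.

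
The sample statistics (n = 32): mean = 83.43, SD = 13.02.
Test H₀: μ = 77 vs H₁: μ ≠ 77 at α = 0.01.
One-sample t-test:
H₀: μ = 77
H₁: μ ≠ 77
df = n - 1 = 31
t = (x̄ - μ₀) / (s/√n) = (83.43 - 77) / (13.02/√32) = 2.794
p-value = 0.0089

Since p-value < α = 0.01, we reject H₀.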